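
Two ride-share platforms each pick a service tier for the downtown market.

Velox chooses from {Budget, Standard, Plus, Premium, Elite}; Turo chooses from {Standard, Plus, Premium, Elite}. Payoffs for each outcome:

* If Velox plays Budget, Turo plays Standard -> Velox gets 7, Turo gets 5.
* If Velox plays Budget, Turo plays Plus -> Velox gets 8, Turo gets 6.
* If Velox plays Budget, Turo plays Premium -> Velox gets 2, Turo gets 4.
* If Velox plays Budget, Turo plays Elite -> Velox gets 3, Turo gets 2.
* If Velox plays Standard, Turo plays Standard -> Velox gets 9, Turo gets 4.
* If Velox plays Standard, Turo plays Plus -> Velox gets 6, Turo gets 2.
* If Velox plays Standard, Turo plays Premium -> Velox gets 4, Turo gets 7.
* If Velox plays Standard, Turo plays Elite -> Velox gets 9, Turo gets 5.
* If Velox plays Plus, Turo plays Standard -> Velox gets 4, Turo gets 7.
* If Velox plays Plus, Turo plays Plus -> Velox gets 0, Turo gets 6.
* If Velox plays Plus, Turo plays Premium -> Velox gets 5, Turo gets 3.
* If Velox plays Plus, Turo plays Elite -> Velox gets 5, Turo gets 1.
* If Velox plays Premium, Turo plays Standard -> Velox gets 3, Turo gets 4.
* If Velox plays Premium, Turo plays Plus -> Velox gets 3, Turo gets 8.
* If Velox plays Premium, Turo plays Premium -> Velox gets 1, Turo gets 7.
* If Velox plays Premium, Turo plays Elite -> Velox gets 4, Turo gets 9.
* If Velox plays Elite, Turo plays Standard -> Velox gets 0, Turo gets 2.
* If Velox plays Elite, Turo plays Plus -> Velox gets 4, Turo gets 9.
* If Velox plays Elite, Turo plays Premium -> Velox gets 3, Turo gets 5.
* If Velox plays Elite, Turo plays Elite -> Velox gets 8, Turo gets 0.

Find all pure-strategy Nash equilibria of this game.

Mark each player's best response to every combination of opponents' strategies; a profile where every player is best-responding is a pure Nash equilibrium.
Velox against Standard: payoffs 7, 9, 4, 3, 0 → best response Standard.
Velox against Plus: payoffs 8, 6, 0, 3, 4 → best response Budget.
Velox against Premium: payoffs 2, 4, 5, 1, 3 → best response Plus.
Velox against Elite: payoffs 3, 9, 5, 4, 8 → best response Standard.
Turo against Budget: payoffs 5, 6, 4, 2 → best response Plus.
Turo against Standard: payoffs 4, 2, 7, 5 → best response Premium.
Turo against Plus: payoffs 7, 6, 3, 1 → best response Standard.
Turo against Premium: payoffs 4, 8, 7, 9 → best response Elite.
Turo against Elite: payoffs 2, 9, 5, 0 → best response Plus.
Mutual best responses: (Budget, Plus).

(Budget, Plus)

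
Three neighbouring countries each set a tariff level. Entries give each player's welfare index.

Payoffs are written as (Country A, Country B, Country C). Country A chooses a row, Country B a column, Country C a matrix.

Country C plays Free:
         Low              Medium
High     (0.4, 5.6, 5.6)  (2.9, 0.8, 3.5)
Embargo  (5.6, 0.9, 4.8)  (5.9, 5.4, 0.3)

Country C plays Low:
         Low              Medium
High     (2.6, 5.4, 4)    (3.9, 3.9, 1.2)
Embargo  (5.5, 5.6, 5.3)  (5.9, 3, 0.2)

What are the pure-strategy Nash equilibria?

Country A against (Low, Free): payoffs 0.4, 5.6 → best response Embargo.
Country A against (Low, Low): payoffs 2.6, 5.5 → best response Embargo.
Country A against (Medium, Free): payoffs 2.9, 5.9 → best response Embargo.
Country A against (Medium, Low): payoffs 3.9, 5.9 → best response Embargo.
Country B against (High, Free): payoffs 5.6, 0.8 → best response Low.
Country B against (High, Low): payoffs 5.4, 3.9 → best response Low.
Country B against (Embargo, Free): payoffs 0.9, 5.4 → best response Medium.
Country B against (Embargo, Low): payoffs 5.6, 3 → best response Low.
Country C against (High, Low): payoffs 5.6, 4 → best response Free.
Country C against (High, Medium): payoffs 3.5, 1.2 → best response Free.
Country C against (Embargo, Low): payoffs 4.8, 5.3 → best response Low.
Country C against (Embargo, Medium): payoffs 0.3, 0.2 → best response Free.
Mutual best responses: (Embargo, Low, Low); (Embargo, Medium, Free).

(Embargo, Low, Low), (Embargo, Medium, Free)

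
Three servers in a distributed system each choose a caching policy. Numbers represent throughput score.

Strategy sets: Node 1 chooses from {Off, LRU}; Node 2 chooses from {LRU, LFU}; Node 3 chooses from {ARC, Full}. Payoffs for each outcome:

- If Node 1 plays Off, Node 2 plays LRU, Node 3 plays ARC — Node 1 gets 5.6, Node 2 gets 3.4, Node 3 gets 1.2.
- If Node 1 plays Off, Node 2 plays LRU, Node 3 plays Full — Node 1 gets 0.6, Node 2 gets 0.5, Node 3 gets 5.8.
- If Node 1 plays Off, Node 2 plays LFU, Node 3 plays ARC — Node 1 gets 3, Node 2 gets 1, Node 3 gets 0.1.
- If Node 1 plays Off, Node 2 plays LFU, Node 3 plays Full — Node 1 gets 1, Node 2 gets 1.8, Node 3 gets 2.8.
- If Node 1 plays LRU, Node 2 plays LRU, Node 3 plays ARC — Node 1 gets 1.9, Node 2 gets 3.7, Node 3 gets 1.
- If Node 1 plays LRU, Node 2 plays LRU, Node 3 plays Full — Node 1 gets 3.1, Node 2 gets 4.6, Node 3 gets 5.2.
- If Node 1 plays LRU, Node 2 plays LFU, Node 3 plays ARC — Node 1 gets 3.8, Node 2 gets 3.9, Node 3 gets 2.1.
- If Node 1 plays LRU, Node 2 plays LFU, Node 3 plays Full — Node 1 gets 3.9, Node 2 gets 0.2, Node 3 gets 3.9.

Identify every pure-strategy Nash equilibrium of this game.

(LRU, LRU, Full)

Mark each player's best response to every combination of opponents' strategies; a profile where every player is best-responding is a pure Nash equilibrium.
Node 1 against (LRU, ARC): payoffs 5.6, 1.9 → best response Off.
Node 1 against (LRU, Full): payoffs 0.6, 3.1 → best response LRU.
Node 1 against (LFU, ARC): payoffs 3, 3.8 → best response LRU.
Node 1 against (LFU, Full): payoffs 1, 3.9 → best response LRU.
Node 2 against (Off, ARC): payoffs 3.4, 1 → best response LRU.
Node 2 against (Off, Full): payoffs 0.5, 1.8 → best response LFU.
Node 2 against (LRU, ARC): payoffs 3.7, 3.9 → best response LFU.
Node 2 against (LRU, Full): payoffs 4.6, 0.2 → best response LRU.
Node 3 against (Off, LRU): payoffs 1.2, 5.8 → best response Full.
Node 3 against (Off, LFU): payoffs 0.1, 2.8 → best response Full.
Node 3 against (LRU, LRU): payoffs 1, 5.2 → best response Full.
Node 3 against (LRU, LFU): payoffs 2.1, 3.9 → best response Full.
Mutual best responses: (LRU, LRU, Full).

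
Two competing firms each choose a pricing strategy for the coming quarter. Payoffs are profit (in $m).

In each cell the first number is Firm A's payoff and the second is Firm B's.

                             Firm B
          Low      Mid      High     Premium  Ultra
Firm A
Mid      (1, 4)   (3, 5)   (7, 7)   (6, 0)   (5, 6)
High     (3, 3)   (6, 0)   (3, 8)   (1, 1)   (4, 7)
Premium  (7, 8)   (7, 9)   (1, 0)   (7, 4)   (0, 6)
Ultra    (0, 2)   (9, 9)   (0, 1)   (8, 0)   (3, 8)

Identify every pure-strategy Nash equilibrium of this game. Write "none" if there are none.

Firm A against Low: payoffs 1, 3, 7, 0 → best response Premium.
Firm A against Mid: payoffs 3, 6, 7, 9 → best response Ultra.
Firm A against High: payoffs 7, 3, 1, 0 → best response Mid.
Firm A against Premium: payoffs 6, 1, 7, 8 → best response Ultra.
Firm A against Ultra: payoffs 5, 4, 0, 3 → best response Mid.
Firm B against Mid: payoffs 4, 5, 7, 0, 6 → best response High.
Firm B against High: payoffs 3, 0, 8, 1, 7 → best response High.
Firm B against Premium: payoffs 8, 9, 0, 4, 6 → best response Mid.
Firm B against Ultra: payoffs 2, 9, 1, 0, 8 → best response Mid.
Mutual best responses: (Mid, High); (Ultra, Mid).

The pure Nash equilibria are (Mid, High) and (Ultra, Mid).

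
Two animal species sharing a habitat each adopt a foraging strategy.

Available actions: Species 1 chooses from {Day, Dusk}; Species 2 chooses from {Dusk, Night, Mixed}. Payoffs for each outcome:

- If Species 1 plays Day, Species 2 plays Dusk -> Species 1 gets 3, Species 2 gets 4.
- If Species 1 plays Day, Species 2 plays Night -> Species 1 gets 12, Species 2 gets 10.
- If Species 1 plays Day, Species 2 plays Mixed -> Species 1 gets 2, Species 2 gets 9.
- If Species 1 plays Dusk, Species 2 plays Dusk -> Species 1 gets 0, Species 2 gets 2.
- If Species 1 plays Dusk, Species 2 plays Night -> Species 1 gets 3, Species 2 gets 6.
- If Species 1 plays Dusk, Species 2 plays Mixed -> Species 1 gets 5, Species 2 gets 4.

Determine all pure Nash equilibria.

The unique pure-strategy Nash equilibrium is (Day, Night).

(Day, Dusk): Species 2 can switch to Night (4 → 10). Not NE.
(Day, Night): Species 1 gets 12, best alternative 3; Species 2 gets 10, best alternative 9. No profitable deviation — NE.
(Day, Mixed): Species 1 can switch to Dusk (2 → 5). Not NE.
(Dusk, Dusk): Species 1 can switch to Day (0 → 3). Not NE.
(Dusk, Night): Species 1 can switch to Day (3 → 12). Not NE.
(Dusk, Mixed): Species 2 can switch to Night (4 → 6). Not NE.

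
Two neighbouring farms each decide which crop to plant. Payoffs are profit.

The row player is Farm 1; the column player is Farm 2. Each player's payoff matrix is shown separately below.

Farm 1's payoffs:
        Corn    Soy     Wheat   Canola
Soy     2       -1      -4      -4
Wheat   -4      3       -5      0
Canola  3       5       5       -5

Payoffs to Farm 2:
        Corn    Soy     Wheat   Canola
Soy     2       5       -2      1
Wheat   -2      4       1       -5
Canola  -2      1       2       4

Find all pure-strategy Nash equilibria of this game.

(Soy, Corn): Farm 1 can switch to Canola (2 → 3). Not NE.
(Soy, Soy): Farm 1 can switch to Wheat (-1 → 3). Not NE.
(Soy, Wheat): Farm 1 can switch to Canola (-4 → 5). Not NE.
(Soy, Canola): Farm 1 can switch to Wheat (-4 → 0). Not NE.
(Wheat, Corn): Farm 1 can switch to Soy (-4 → 2). Not NE.
(Wheat, Soy): Farm 1 can switch to Canola (3 → 5). Not NE.
(Wheat, Wheat): Farm 1 can switch to Soy (-5 → -4). Not NE.
(Wheat, Canola): Farm 2 can switch to Corn (-5 → -2). Not NE.
(Canola, Corn): Farm 2 can switch to Soy (-2 → 1). Not NE.
(Canola, Soy): Farm 2 can switch to Wheat (1 → 2). Not NE.
(Canola, Wheat): Farm 2 can switch to Canola (2 → 4). Not NE.
(Canola, Canola): Farm 1 can switch to Soy (-5 → -4). Not NE.

No pure-strategy Nash equilibrium.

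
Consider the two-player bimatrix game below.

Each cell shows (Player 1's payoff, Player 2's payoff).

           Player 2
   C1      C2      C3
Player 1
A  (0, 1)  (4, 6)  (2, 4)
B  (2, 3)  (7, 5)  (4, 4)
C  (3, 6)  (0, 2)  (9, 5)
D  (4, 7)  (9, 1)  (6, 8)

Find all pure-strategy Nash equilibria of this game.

This game has no pure Nash equilibrium.

(A, C1): Player 1 can switch to B (0 → 2). Not NE.
(A, C2): Player 1 can switch to B (4 → 7). Not NE.
(A, C3): Player 1 can switch to B (2 → 4). Not NE.
(B, C1): Player 1 can switch to C (2 → 3). Not NE.
(B, C2): Player 1 can switch to D (7 → 9). Not NE.
(B, C3): Player 1 can switch to C (4 → 9). Not NE.
(The remaining 6 profiles each have a profitable deviation by the same check.)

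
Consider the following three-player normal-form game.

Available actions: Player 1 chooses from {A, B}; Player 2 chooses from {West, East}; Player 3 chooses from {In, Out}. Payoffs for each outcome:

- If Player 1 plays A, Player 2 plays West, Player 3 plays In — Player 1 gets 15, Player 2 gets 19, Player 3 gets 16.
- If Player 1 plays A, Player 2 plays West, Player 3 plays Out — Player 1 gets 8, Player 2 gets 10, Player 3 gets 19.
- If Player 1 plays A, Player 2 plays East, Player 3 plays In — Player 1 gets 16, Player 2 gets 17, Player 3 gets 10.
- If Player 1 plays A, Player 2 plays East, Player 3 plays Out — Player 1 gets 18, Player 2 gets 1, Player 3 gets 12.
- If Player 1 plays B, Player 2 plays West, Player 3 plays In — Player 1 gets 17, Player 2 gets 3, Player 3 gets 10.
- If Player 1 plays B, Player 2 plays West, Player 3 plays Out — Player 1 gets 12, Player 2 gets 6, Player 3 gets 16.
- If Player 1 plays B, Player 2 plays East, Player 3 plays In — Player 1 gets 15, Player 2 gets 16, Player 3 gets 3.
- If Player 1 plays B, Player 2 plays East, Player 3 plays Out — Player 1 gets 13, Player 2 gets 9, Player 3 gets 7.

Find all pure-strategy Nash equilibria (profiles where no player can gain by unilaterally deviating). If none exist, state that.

For each strategy profile, look for a profitable unilateral deviation.
(A, West, In): Player 1 can switch to B (15 → 17). Not NE.
(A, West, Out): Player 1 can switch to B (8 → 12). Not NE.
(A, East, In): Player 2 can switch to West (17 → 19). Not NE.
(A, East, Out): Player 2 can switch to West (1 → 10). Not NE.
(B, West, In): Player 2 can switch to East (3 → 16). Not NE.
(B, West, Out): Player 2 can switch to East (6 → 9). Not NE.
(The remaining 2 profiles each have a profitable deviation by the same check.)

This game has no pure Nash equilibrium.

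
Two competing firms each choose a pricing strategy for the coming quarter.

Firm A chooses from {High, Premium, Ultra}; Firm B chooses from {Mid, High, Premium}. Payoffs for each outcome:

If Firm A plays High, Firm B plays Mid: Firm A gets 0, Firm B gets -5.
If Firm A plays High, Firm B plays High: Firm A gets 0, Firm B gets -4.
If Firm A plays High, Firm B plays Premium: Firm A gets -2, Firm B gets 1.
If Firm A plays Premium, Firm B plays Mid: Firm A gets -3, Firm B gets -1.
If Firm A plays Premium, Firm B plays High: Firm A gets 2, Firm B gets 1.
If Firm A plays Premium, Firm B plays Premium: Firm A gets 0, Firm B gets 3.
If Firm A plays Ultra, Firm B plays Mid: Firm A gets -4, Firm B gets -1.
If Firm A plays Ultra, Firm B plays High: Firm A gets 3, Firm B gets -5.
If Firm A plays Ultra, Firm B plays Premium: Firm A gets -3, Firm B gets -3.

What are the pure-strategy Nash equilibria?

Firm A against Mid: payoffs 0, -3, -4 → best response High.
Firm A against High: payoffs 0, 2, 3 → best response Ultra.
Firm A against Premium: payoffs -2, 0, -3 → best response Premium.
Firm B against High: payoffs -5, -4, 1 → best response Premium.
Firm B against Premium: payoffs -1, 1, 3 → best response Premium.
Firm B against Ultra: payoffs -1, -5, -3 → best response Mid.
Mutual best responses: (Premium, Premium).

Pure NE: (Premium, Premium)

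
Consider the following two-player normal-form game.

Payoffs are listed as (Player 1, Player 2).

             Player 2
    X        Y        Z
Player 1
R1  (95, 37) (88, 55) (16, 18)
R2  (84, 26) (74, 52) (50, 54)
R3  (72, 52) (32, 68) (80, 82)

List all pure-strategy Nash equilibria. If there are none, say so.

(R1, X): Player 2 can switch to Y (37 → 55). Not NE.
(R1, Y): Player 1 gets 88, best alternative 74; Player 2 gets 55, best alternative 37. No profitable deviation — NE.
(R1, Z): Player 1 can switch to R2 (16 → 50). Not NE.
(R2, X): Player 1 can switch to R1 (84 → 95). Not NE.
(R2, Y): Player 1 can switch to R1 (74 → 88). Not NE.
(R2, Z): Player 1 can switch to R3 (50 → 80). Not NE.
(R3, X): Player 1 can switch to R1 (72 → 95). Not NE.
(R3, Y): Player 1 can switch to R1 (32 → 88). Not NE.
(R3, Z): Player 1 gets 80, best alternative 50; Player 2 gets 82, best alternative 68. No profitable deviation — NE.

(R1, Y); (R3, Z)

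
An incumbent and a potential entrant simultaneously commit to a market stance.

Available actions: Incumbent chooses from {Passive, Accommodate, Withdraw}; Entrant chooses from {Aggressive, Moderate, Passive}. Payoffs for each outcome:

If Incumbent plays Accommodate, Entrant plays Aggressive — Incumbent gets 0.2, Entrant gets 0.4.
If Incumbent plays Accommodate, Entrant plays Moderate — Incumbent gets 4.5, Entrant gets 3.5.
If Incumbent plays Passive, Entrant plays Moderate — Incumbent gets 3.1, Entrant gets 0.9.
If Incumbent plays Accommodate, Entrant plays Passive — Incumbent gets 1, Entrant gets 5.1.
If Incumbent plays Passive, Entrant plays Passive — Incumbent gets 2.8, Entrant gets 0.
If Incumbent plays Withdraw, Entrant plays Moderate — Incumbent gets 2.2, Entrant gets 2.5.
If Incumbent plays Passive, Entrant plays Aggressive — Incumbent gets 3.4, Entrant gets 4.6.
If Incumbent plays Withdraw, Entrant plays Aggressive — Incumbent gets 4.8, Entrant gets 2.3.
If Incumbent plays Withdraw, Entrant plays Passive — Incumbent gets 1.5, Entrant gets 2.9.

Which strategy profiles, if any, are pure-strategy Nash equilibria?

This game has no pure Nash equilibrium.

(Passive, Aggressive): Incumbent can switch to Withdraw (3.4 → 4.8). Not NE.
(Passive, Moderate): Incumbent can switch to Accommodate (3.1 → 4.5). Not NE.
(Passive, Passive): Entrant can switch to Aggressive (0 → 4.6). Not NE.
(Accommodate, Aggressive): Incumbent can switch to Passive (0.2 → 3.4). Not NE.
(Accommodate, Moderate): Entrant can switch to Passive (3.5 → 5.1). Not NE.
(Accommodate, Passive): Incumbent can switch to Passive (1 → 2.8). Not NE.
(Withdraw, Aggressive): Entrant can switch to Moderate (2.3 → 2.5). Not NE.
(Withdraw, Moderate): Incumbent can switch to Passive (2.2 → 3.1). Not NE.
(Withdraw, Passive): Incumbent can switch to Passive (1.5 → 2.8). Not NE.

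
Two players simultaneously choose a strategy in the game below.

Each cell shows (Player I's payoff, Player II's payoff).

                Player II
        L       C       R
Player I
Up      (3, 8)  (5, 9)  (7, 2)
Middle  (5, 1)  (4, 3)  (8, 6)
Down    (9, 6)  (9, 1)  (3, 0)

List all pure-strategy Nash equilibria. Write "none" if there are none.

The pure Nash equilibria are (Middle, R); (Down, L).

For each player, find the best response to each opponent profile; mutual best responses are the pure NE.
Player I against L: payoffs 3, 5, 9 → best response Down.
Player I against C: payoffs 5, 4, 9 → best response Down.
Player I against R: payoffs 7, 8, 3 → best response Middle.
Player II against Up: payoffs 8, 9, 2 → best response C.
Player II against Middle: payoffs 1, 3, 6 → best response R.
Player II against Down: payoffs 6, 1, 0 → best response L.
Mutual best responses: (Middle, R); (Down, L).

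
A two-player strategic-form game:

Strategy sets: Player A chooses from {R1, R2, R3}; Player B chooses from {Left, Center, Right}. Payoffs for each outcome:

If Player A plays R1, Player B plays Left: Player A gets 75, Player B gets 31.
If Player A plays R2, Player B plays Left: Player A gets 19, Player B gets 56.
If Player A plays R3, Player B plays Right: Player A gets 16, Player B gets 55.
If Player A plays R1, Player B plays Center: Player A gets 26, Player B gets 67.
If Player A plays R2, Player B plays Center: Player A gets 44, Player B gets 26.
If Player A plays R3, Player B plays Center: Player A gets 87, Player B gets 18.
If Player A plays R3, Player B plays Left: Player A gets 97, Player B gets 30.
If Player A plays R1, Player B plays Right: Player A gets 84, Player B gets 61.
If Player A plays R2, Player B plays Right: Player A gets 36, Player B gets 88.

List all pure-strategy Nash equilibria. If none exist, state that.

Player A against Left: payoffs 75, 19, 97 → best response R3.
Player A against Center: payoffs 26, 44, 87 → best response R3.
Player A against Right: payoffs 84, 36, 16 → best response R1.
Player B against R1: payoffs 31, 67, 61 → best response Center.
Player B against R2: payoffs 56, 26, 88 → best response Right.
Player B against R3: payoffs 30, 18, 55 → best response Right.
No profile is a mutual best response for all players.

There is no pure-strategy Nash equilibrium.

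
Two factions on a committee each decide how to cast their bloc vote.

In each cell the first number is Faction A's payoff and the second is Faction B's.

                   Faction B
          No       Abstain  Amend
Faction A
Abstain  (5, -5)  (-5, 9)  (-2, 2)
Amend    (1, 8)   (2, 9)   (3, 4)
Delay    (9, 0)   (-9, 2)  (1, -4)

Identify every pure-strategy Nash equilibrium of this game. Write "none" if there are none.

The unique pure-strategy Nash equilibrium is (Amend, Abstain).

(Abstain, No): Faction A can switch to Delay (5 → 9). Not NE.
(Abstain, Abstain): Faction A can switch to Amend (-5 → 2). Not NE.
(Abstain, Amend): Faction A can switch to Amend (-2 → 3). Not NE.
(Amend, No): Faction A can switch to Abstain (1 → 5). Not NE.
(Amend, Abstain): Faction A gets 2, best alternative -5; Faction B gets 9, best alternative 8. No profitable deviation — NE.
(Amend, Amend): Faction B can switch to No (4 → 8). Not NE.
(Delay, No): Faction B can switch to Abstain (0 → 2). Not NE.
(Delay, Abstain): Faction A can switch to Abstain (-9 → -5). Not NE.
(Delay, Amend): Faction A can switch to Amend (1 → 3). Not NE.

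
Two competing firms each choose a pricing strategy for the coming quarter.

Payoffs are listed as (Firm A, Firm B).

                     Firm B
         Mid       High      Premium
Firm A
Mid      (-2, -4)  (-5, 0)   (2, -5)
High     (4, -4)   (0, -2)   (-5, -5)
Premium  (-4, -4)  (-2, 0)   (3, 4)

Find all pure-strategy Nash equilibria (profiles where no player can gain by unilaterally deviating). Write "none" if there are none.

For each player, find the best response to each opponent profile; mutual best responses are the pure NE.
Firm A against Mid: payoffs -2, 4, -4 → best response High.
Firm A against High: payoffs -5, 0, -2 → best response High.
Firm A against Premium: payoffs 2, -5, 3 → best response Premium.
Firm B against Mid: payoffs -4, 0, -5 → best response High.
Firm B against High: payoffs -4, -2, -5 → best response High.
Firm B against Premium: payoffs -4, 0, 4 → best response Premium.
Mutual best responses: (High, High); (Premium, Premium).

(High, High), (Premium, Premium)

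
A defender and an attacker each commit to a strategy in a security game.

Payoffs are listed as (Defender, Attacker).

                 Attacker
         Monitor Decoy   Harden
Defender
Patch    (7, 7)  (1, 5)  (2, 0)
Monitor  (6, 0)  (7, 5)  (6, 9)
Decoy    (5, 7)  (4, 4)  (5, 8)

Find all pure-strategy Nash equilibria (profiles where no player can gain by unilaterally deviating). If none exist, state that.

(Patch, Monitor) and (Monitor, Harden)

For each strategy profile, look for a profitable unilateral deviation.
(Patch, Monitor): Defender gets 7, best alternative 6; Attacker gets 7, best alternative 5. No profitable deviation — NE.
(Patch, Decoy): Defender can switch to Monitor (1 → 7). Not NE.
(Patch, Harden): Defender can switch to Monitor (2 → 6). Not NE.
(Monitor, Monitor): Defender can switch to Patch (6 → 7). Not NE.
(Monitor, Decoy): Attacker can switch to Harden (5 → 9). Not NE.
(Monitor, Harden): Defender gets 6, best alternative 5; Attacker gets 9, best alternative 5. No profitable deviation — NE.
(Decoy, Monitor): Defender can switch to Patch (5 → 7). Not NE.
(Decoy, Decoy): Defender can switch to Monitor (4 → 7). Not NE.
(Decoy, Harden): Defender can switch to Monitor (5 → 6). Not NE.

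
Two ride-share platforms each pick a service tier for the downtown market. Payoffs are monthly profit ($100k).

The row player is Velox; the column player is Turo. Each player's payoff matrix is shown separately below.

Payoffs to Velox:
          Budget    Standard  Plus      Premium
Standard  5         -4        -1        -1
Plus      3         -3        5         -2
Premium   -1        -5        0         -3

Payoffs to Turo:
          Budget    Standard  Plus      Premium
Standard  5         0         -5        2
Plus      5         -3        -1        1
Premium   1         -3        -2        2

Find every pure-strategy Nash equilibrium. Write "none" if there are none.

Velox against Budget: payoffs 5, 3, -1 → best response Standard.
Velox against Standard: payoffs -4, -3, -5 → best response Plus.
Velox against Plus: payoffs -1, 5, 0 → best response Plus.
Velox against Premium: payoffs -1, -2, -3 → best response Standard.
Turo against Standard: payoffs 5, 0, -5, 2 → best response Budget.
Turo against Plus: payoffs 5, -3, -1, 1 → best response Budget.
Turo against Premium: payoffs 1, -3, -2, 2 → best response Premium.
Mutual best responses: (Standard, Budget).

Pure NE: (Standard, Budget)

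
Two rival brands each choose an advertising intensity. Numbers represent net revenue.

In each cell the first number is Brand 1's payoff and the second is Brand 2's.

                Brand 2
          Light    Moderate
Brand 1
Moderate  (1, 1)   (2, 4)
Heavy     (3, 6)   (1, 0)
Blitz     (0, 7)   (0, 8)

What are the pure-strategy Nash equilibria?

Brand 1 against Light: payoffs 1, 3, 0 → best response Heavy.
Brand 1 against Moderate: payoffs 2, 1, 0 → best response Moderate.
Brand 2 against Moderate: payoffs 1, 4 → best response Moderate.
Brand 2 against Heavy: payoffs 6, 0 → best response Light.
Brand 2 against Blitz: payoffs 7, 8 → best response Moderate.
Mutual best responses: (Moderate, Moderate); (Heavy, Light).

(Moderate, Moderate), (Heavy, Light)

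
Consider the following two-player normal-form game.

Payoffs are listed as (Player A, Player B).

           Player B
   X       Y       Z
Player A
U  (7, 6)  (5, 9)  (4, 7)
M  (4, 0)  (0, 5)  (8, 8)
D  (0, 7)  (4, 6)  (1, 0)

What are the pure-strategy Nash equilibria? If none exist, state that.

The pure Nash equilibria are (U, Y), (M, Z).

For each player, find the best response to each opponent profile; mutual best responses are the pure NE.
Player A against X: payoffs 7, 4, 0 → best response U.
Player A against Y: payoffs 5, 0, 4 → best response U.
Player A against Z: payoffs 4, 8, 1 → best response M.
Player B against U: payoffs 6, 9, 7 → best response Y.
Player B against M: payoffs 0, 5, 8 → best response Z.
Player B against D: payoffs 7, 6, 0 → best response X.
Mutual best responses: (U, Y); (M, Z).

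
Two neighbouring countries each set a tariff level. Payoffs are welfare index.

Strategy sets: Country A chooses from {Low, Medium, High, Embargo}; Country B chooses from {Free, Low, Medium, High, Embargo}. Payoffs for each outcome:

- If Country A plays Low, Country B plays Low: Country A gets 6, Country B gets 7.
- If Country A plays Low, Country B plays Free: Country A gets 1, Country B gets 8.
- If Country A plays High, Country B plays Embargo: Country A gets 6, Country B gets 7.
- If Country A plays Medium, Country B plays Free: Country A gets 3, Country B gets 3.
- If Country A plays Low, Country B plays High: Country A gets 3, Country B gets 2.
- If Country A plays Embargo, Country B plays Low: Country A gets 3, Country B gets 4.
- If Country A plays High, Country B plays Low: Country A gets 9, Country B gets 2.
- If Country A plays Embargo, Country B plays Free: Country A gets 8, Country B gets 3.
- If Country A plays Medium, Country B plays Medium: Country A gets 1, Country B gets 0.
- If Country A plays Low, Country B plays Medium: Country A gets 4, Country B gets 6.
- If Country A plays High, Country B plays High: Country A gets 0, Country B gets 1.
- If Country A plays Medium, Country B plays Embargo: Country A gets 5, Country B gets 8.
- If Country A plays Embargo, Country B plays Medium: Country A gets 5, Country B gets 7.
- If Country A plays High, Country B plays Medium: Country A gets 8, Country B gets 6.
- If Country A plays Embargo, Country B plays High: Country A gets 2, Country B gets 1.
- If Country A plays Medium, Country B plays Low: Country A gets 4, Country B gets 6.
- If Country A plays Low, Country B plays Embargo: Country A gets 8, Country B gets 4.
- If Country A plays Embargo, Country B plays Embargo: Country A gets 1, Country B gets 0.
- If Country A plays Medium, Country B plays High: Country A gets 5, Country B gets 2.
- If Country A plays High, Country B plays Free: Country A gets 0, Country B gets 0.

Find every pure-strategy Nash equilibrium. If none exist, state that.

Mark each player's best response to every combination of opponents' strategies; a profile where every player is best-responding is a pure Nash equilibrium.
Country A against Free: payoffs 1, 3, 0, 8 → best response Embargo.
Country A against Low: payoffs 6, 4, 9, 3 → best response High.
Country A against Medium: payoffs 4, 1, 8, 5 → best response High.
Country A against High: payoffs 3, 5, 0, 2 → best response Medium.
Country A against Embargo: payoffs 8, 5, 6, 1 → best response Low.
Country B against Low: payoffs 8, 7, 6, 2, 4 → best response Free.
Country B against Medium: payoffs 3, 6, 0, 2, 8 → best response Embargo.
Country B against High: payoffs 0, 2, 6, 1, 7 → best response Embargo.
Country B against Embargo: payoffs 3, 4, 7, 1, 0 → best response Medium.
No profile is a mutual best response for all players.

none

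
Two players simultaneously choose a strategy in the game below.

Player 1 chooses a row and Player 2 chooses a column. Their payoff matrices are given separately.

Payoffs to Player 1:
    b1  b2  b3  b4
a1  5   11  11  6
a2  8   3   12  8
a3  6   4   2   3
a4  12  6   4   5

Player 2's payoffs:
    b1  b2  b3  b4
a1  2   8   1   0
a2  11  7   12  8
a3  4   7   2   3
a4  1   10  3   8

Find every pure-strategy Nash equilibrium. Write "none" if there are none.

Pure-strategy Nash equilibria: (a1, b2); (a2, b3)

(a1, b1): Player 1 can switch to a2 (5 → 8). Not NE.
(a1, b2): Player 1 gets 11, best alternative 6; Player 2 gets 8, best alternative 2. No profitable deviation — NE.
(a1, b3): Player 1 can switch to a2 (11 → 12). Not NE.
(a1, b4): Player 1 can switch to a2 (6 → 8). Not NE.
(a2, b1): Player 1 can switch to a4 (8 → 12). Not NE.
(a2, b2): Player 1 can switch to a1 (3 → 11). Not NE.
(a2, b3): Player 1 gets 12, best alternative 11; Player 2 gets 12, best alternative 11. No profitable deviation — NE.
(a2, b4): Player 2 can switch to b1 (8 → 11). Not NE.
(a3, b1): Player 1 can switch to a2 (6 → 8). Not NE.
(a3, b2): Player 1 can switch to a1 (4 → 11). Not NE.
(a3, b3): Player 1 can switch to a1 (2 → 11). Not NE.
(a3, b4): Player 1 can switch to a1 (3 → 6). Not NE.
(The remaining 4 profiles each have a profitable deviation by the same check.)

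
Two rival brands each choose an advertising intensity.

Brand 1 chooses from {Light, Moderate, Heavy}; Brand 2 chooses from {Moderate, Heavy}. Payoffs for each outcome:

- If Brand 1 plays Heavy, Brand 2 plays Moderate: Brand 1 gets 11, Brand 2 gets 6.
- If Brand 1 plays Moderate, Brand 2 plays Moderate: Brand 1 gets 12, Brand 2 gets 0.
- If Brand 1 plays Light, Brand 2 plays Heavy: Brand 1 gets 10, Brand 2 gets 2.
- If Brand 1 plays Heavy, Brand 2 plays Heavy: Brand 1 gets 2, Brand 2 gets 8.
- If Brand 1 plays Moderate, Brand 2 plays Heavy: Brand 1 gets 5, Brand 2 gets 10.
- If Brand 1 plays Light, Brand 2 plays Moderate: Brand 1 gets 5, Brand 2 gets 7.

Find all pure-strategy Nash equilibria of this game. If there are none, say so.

(Light, Moderate): Brand 1 can switch to Moderate (5 → 12). Not NE.
(Light, Heavy): Brand 2 can switch to Moderate (2 → 7). Not NE.
(Moderate, Moderate): Brand 2 can switch to Heavy (0 → 10). Not NE.
(Moderate, Heavy): Brand 1 can switch to Light (5 → 10). Not NE.
(Heavy, Moderate): Brand 1 can switch to Moderate (11 → 12). Not NE.
(Heavy, Heavy): Brand 1 can switch to Light (2 → 10). Not NE.

none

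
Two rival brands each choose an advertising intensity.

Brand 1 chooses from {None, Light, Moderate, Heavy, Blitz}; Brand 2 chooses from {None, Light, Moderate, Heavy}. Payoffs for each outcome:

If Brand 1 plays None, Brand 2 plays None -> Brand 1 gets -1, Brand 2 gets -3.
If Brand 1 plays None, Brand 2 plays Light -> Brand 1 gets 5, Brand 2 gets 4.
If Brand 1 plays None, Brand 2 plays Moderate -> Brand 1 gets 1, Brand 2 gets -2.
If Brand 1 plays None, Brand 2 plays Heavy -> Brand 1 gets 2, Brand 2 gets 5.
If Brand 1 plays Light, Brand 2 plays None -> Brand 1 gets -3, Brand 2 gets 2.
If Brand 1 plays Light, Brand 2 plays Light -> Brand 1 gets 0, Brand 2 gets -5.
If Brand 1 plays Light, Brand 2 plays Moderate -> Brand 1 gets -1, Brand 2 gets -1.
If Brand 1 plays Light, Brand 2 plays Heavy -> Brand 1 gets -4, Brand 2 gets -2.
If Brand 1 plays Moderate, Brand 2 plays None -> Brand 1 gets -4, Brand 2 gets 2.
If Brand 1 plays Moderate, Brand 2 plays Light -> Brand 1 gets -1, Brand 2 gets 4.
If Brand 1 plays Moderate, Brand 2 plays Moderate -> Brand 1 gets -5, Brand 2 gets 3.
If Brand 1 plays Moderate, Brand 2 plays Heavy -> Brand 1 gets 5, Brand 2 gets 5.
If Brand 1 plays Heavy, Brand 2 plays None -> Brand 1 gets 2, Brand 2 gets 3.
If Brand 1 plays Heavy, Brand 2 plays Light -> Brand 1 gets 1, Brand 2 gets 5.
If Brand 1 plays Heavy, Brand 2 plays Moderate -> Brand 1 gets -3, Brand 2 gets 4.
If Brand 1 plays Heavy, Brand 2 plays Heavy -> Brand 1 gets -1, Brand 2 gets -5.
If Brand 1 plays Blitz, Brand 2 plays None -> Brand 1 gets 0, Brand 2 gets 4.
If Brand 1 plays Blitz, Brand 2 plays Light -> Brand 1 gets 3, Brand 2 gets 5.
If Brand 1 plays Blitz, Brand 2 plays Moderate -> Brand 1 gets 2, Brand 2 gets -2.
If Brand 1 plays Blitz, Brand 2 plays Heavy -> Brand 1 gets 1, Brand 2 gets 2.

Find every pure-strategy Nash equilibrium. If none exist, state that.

(None, None): Brand 1 can switch to Heavy (-1 → 2). Not NE.
(None, Light): Brand 2 can switch to Heavy (4 → 5). Not NE.
(None, Moderate): Brand 1 can switch to Blitz (1 → 2). Not NE.
(None, Heavy): Brand 1 can switch to Moderate (2 → 5). Not NE.
(Light, None): Brand 1 can switch to None (-3 → -1). Not NE.
(Light, Light): Brand 1 can switch to None (0 → 5). Not NE.
(Light, Moderate): Brand 1 can switch to None (-1 → 1). Not NE.
(Light, Heavy): Brand 1 can switch to None (-4 → 2). Not NE.
(Moderate, None): Brand 1 can switch to None (-4 → -1). Not NE.
(Moderate, Light): Brand 1 can switch to None (-1 → 5). Not NE.
(Moderate, Moderate): Brand 1 can switch to None (-5 → 1). Not NE.
(Moderate, Heavy): Brand 1 gets 5, best alternative 2; Brand 2 gets 5, best alternative 4. No profitable deviation — NE.
(Heavy, None): Brand 2 can switch to Light (3 → 5). Not NE.
(The remaining 7 profiles each have a profitable deviation by the same check.)

Pure NE: (Moderate, Heavy)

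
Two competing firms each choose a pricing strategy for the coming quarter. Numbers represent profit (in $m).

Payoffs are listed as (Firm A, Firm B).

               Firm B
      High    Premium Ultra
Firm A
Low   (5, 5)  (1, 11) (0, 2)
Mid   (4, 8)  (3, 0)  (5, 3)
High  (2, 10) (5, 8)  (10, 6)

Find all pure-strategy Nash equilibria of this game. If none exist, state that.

none

Mark each player's best response to every combination of opponents' strategies; a profile where every player is best-responding is a pure Nash equilibrium.
Firm A against High: payoffs 5, 4, 2 → best response Low.
Firm A against Premium: payoffs 1, 3, 5 → best response High.
Firm A against Ultra: payoffs 0, 5, 10 → best response High.
Firm B against Low: payoffs 5, 11, 2 → best response Premium.
Firm B against Mid: payoffs 8, 0, 3 → best response High.
Firm B against High: payoffs 10, 8, 6 → best response High.
No profile is a mutual best response for all players.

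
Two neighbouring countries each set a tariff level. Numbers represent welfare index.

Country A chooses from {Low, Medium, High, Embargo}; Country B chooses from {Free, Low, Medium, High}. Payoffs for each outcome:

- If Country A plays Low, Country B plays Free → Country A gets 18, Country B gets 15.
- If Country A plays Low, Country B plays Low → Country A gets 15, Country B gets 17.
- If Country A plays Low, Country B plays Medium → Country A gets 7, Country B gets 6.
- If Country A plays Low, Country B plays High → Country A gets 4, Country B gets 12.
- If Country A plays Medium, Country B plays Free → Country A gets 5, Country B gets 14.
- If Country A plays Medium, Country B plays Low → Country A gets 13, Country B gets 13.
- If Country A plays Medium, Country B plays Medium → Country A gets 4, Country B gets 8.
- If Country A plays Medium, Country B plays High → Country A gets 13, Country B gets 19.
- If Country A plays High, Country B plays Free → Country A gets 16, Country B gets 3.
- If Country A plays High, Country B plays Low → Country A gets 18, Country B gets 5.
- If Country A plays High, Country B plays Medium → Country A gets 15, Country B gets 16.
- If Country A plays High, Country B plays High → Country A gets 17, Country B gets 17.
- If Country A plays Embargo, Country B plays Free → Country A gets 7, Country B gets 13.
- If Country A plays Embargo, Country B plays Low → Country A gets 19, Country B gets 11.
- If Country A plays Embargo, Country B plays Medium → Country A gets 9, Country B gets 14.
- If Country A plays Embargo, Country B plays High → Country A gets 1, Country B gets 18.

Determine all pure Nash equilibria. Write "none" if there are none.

Country A against Free: payoffs 18, 5, 16, 7 → best response Low.
Country A against Low: payoffs 15, 13, 18, 19 → best response Embargo.
Country A against Medium: payoffs 7, 4, 15, 9 → best response High.
Country A against High: payoffs 4, 13, 17, 1 → best response High.
Country B against Low: payoffs 15, 17, 6, 12 → best response Low.
Country B against Medium: payoffs 14, 13, 8, 19 → best response High.
Country B against High: payoffs 3, 5, 16, 17 → best response High.
Country B against Embargo: payoffs 13, 11, 14, 18 → best response High.
Mutual best responses: (High, High).

The unique pure-strategy Nash equilibrium is (High, High).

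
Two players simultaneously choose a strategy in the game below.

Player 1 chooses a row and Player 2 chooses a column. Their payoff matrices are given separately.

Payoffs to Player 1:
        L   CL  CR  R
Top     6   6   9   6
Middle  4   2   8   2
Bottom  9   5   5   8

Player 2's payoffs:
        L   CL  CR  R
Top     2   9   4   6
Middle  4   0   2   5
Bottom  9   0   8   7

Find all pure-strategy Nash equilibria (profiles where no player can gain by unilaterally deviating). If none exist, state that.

(Top, CL), (Bottom, L)

Player 1 against L: payoffs 6, 4, 9 → best response Bottom.
Player 1 against CL: payoffs 6, 2, 5 → best response Top.
Player 1 against CR: payoffs 9, 8, 5 → best response Top.
Player 1 against R: payoffs 6, 2, 8 → best response Bottom.
Player 2 against Top: payoffs 2, 9, 4, 6 → best response CL.
Player 2 against Middle: payoffs 4, 0, 2, 5 → best response R.
Player 2 against Bottom: payoffs 9, 0, 8, 7 → best response L.
Mutual best responses: (Top, CL); (Bottom, L).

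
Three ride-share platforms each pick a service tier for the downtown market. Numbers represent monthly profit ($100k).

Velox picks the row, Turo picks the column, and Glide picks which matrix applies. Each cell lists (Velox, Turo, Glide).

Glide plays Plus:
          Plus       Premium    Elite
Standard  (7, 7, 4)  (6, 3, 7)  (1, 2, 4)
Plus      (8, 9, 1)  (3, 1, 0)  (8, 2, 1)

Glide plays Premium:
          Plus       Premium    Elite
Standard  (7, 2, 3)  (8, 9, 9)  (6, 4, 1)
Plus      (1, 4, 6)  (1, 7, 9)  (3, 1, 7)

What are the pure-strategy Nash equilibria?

Velox against (Plus, Plus): payoffs 7, 8 → best response Plus.
Velox against (Plus, Premium): payoffs 7, 1 → best response Standard.
Velox against (Premium, Plus): payoffs 6, 3 → best response Standard.
Velox against (Premium, Premium): payoffs 8, 1 → best response Standard.
Velox against (Elite, Plus): payoffs 1, 8 → best response Plus.
Velox against (Elite, Premium): payoffs 6, 3 → best response Standard.
Turo against (Standard, Plus): payoffs 7, 3, 2 → best response Plus.
Turo against (Standard, Premium): payoffs 2, 9, 4 → best response Premium.
Turo against (Plus, Plus): payoffs 9, 1, 2 → best response Plus.
Turo against (Plus, Premium): payoffs 4, 7, 1 → best response Premium.
Glide against (Standard, Plus): payoffs 4, 3 → best response Plus.
Glide against (Standard, Premium): payoffs 7, 9 → best response Premium.
Glide against (Standard, Elite): payoffs 4, 1 → best response Plus.
Glide against (Plus, Plus): payoffs 1, 6 → best response Premium.
Glide against (Plus, Premium): payoffs 0, 9 → best response Premium.
Glide against (Plus, Elite): payoffs 1, 7 → best response Premium.
Mutual best responses: (Standard, Premium, Premium).

(Standard, Premium, Premium)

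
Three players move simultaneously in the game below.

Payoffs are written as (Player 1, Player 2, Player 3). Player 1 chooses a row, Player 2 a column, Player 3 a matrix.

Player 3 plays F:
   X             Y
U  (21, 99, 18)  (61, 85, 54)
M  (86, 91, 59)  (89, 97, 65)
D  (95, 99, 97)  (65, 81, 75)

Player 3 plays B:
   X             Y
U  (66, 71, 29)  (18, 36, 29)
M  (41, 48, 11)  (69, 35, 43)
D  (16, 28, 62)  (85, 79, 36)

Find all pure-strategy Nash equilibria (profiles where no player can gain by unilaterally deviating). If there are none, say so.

(U, X, F): Player 1 can switch to M (21 → 86). Not NE.
(U, X, B): Player 1 gets 66, best alternative 41; Player 2 gets 71, best alternative 36; Player 3 gets 29, best alternative 18. No profitable deviation — NE.
(U, Y, F): Player 1 can switch to M (61 → 89). Not NE.
(U, Y, B): Player 1 can switch to M (18 → 69). Not NE.
(M, X, F): Player 1 can switch to D (86 → 95). Not NE.
(M, X, B): Player 1 can switch to U (41 → 66). Not NE.
(M, Y, F): Player 1 gets 89, best alternative 65; Player 2 gets 97, best alternative 91; Player 3 gets 65, best alternative 43. No profitable deviation — NE.
(M, Y, B): Player 1 can switch to D (69 → 85). Not NE.
(D, X, F): Player 1 gets 95, best alternative 86; Player 2 gets 99, best alternative 81; Player 3 gets 97, best alternative 62. No profitable deviation — NE.
(The remaining 3 profiles each have a profitable deviation by the same check.)

The pure Nash equilibria are (U, X, B), (M, Y, F), (D, X, F).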